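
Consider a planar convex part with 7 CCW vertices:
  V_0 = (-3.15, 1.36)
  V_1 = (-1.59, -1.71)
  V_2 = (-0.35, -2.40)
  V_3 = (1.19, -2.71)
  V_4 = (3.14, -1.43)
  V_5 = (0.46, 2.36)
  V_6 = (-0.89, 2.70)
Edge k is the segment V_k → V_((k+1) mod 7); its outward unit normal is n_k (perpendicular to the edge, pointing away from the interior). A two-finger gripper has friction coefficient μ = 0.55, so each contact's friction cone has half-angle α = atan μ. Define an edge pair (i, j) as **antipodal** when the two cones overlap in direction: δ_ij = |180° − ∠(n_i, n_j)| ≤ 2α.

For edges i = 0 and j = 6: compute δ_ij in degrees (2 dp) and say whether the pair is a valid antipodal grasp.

δ = 93.73°, invalid

α = atan 0.55 = 28.81°;  2α = 57.62°
edge 0: e_0 = (+1.56, -3.07);  n_0 = (-0.8915, -0.4530)
edge 6: e_6 = (-2.26, -1.34);  n_6 = (-0.5100, +0.8602)
∠(n_0, n_6) = 86.27°
δ = |180° − 86.27°| = 93.73°
93.73° > 2α = 57.62°  →  invalid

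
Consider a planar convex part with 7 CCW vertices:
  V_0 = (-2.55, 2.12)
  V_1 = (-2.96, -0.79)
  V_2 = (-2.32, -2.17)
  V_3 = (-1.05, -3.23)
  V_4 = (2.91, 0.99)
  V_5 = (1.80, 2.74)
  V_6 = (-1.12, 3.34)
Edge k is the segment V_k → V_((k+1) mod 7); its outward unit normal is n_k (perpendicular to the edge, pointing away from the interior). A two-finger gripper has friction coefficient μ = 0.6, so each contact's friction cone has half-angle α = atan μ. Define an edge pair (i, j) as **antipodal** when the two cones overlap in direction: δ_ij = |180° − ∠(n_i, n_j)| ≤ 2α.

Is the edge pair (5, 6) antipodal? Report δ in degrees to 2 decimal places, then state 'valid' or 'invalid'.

α = atan 0.6 = 30.96°;  2α = 61.93°
edge 5: e_5 = (-2.92, +0.60);  n_5 = (+0.2013, +0.9795)
edge 6: e_6 = (-1.43, -1.22);  n_6 = (-0.6490, +0.7608)
∠(n_5, n_6) = 52.08°
δ = |180° − 52.08°| = 127.92°
127.92° > 2α = 61.93°  →  invalid

δ = 127.92°, invalid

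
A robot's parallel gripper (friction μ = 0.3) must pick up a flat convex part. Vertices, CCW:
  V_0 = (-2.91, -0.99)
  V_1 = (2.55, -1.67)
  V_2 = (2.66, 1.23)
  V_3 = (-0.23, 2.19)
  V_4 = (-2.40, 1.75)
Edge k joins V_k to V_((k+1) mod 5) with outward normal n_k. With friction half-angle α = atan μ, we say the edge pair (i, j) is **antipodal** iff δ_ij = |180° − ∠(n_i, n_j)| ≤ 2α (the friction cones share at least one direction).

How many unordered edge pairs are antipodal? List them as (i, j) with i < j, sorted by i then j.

count = 3; pairs: (0,2), (0,3), (1,4)

α = atan 0.3 = 16.70°;  2α = 33.40°
n_0 = (-0.1236, -0.9923)
n_1 = (+0.9993, -0.0379)
n_2 = (+0.3152, +0.9490)
n_3 = (-0.1987, +0.9801)
n_4 = (-0.9831, +0.1830)
  (0,1): δ = 85.07°  ·
  (0,2): δ = 11.28°  ✓
  (0,3): δ = 18.56°  ✓
  (0,4): δ = 86.56°  ·
  (1,2): δ = 106.20°  ·
  (1,3): δ = 76.37°  ·
  (1,4): δ = 8.37°  ✓
  (2,3): δ = 150.16°  ·
  (2,4): δ = 82.17°  ·
  (3,4): δ = 112.01°  ·
antipodal pairs: 3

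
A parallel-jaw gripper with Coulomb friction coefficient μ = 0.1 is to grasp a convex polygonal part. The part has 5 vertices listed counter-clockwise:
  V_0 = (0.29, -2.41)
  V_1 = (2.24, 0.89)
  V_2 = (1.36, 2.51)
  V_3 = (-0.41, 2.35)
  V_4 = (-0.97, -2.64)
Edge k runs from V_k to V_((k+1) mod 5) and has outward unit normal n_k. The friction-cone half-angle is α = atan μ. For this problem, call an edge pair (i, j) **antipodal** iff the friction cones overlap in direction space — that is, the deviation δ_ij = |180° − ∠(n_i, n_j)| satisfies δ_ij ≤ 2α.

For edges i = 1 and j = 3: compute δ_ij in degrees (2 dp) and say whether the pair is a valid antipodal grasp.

α = atan 0.1 = 5.71°;  2α = 11.42°
edge 1: e_1 = (-0.88, +1.62);  n_1 = (+0.8787, +0.4773)
edge 3: e_3 = (-0.56, -4.99);  n_3 = (-0.9938, +0.1115)
∠(n_1, n_3) = 145.09°
δ = |180° − 145.09°| = 34.91°
34.91° > 2α = 11.42°  →  invalid

δ = 34.91°, invalid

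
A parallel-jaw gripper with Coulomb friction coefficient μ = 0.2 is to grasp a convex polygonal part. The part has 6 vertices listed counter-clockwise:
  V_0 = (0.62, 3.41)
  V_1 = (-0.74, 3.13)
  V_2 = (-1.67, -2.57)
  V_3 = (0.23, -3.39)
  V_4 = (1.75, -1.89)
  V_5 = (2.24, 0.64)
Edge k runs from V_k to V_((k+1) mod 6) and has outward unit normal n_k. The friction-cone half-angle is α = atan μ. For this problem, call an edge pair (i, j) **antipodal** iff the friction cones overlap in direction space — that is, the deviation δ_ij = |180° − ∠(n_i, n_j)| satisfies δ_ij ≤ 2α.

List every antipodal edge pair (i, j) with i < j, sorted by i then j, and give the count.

count = 1; pairs: (1,4)

α = atan 0.2 = 11.31°;  2α = 22.62°
n_0 = (-0.2017, +0.9795)
n_1 = (-0.9869, +0.1610)
n_2 = (-0.3963, -0.9181)
n_3 = (+0.7024, -0.7118)
n_4 = (+0.9818, -0.1901)
n_5 = (+0.8632, +0.5048)
  (0,1): δ = 110.90°  ·
  (0,2): δ = 34.98°  ·
  (0,3): δ = 32.99°  ·
  (0,4): δ = 67.41°  ·
  (0,5): δ = 108.69°  ·
  (1,2): δ = 104.08°  ·
  (1,3): δ = 36.11°  ·
  (1,4): δ = 1.69°  ✓
  (1,5): δ = 39.59°  ·
  (2,3): δ = 112.04°  ·
  (2,4): δ = 77.62°  ·
  (2,5): δ = 36.34°  ·
  (3,4): δ = 145.58°  ·
  (3,5): δ = 104.30°  ·
  (4,5): δ = 138.72°  ·
antipodal pairs: 1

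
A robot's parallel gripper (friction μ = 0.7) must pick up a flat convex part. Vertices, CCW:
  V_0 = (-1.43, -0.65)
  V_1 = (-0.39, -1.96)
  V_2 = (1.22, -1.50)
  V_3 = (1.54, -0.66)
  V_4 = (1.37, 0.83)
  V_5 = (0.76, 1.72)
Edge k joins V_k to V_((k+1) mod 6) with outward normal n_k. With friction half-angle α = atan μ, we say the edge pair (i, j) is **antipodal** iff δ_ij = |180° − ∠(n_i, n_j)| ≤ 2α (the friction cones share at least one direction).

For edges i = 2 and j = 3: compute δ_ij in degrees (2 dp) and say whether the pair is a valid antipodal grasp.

α = atan 0.7 = 34.99°;  2α = 69.98°
edge 2: e_2 = (+0.32, +0.84);  n_2 = (+0.9345, -0.3560)
edge 3: e_3 = (-0.17, +1.49);  n_3 = (+0.9936, +0.1134)
∠(n_2, n_3) = 27.36°
δ = |180° − 27.36°| = 152.64°
152.64° > 2α = 69.98°  →  invalid

δ = 152.64°, invalid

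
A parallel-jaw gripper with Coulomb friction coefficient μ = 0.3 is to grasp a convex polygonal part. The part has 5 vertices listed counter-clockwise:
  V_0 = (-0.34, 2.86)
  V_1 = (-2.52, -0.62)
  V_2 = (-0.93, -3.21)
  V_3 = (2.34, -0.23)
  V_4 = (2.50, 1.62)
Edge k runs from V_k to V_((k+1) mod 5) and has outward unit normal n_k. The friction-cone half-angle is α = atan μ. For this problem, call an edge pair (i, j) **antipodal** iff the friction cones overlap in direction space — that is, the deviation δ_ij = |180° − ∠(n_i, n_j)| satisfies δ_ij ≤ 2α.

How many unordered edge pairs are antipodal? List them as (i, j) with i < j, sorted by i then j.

count = 2; pairs: (0,2), (0,3)

α = atan 0.3 = 16.70°;  2α = 33.40°
n_0 = (-0.8475, +0.5309)
n_1 = (-0.8522, -0.5232)
n_2 = (+0.6736, -0.7391)
n_3 = (+0.9963, -0.0862)
n_4 = (+0.4001, +0.9165)
  (0,1): δ = 116.39°  ·
  (0,2): δ = 15.59°  ✓
  (0,3): δ = 27.12°  ✓
  (0,4): δ = 98.48°  ·
  (1,2): δ = 79.20°  ·
  (1,3): δ = 36.49°  ·
  (1,4): δ = 34.87°  ·
  (2,3): δ = 137.29°  ·
  (2,4): δ = 65.93°  ·
  (3,4): δ = 108.64°  ·
antipodal pairs: 2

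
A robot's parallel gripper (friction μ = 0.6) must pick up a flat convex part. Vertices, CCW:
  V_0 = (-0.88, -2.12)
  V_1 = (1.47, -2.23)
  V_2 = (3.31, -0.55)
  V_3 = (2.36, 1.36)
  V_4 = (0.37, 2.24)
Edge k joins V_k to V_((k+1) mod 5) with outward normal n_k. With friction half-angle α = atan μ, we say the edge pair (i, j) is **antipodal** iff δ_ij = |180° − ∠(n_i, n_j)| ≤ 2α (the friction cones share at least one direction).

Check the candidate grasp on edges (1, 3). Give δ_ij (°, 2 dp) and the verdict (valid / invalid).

δ = 66.25°, invalid

α = atan 0.6 = 30.96°;  2α = 61.93°
edge 1: e_1 = (+1.84, +1.68);  n_1 = (+0.6743, -0.7385)
edge 3: e_3 = (-1.99, +0.88);  n_3 = (+0.4044, +0.9146)
∠(n_1, n_3) = 113.75°
δ = |180° − 113.75°| = 66.25°
66.25° > 2α = 61.93°  →  invalid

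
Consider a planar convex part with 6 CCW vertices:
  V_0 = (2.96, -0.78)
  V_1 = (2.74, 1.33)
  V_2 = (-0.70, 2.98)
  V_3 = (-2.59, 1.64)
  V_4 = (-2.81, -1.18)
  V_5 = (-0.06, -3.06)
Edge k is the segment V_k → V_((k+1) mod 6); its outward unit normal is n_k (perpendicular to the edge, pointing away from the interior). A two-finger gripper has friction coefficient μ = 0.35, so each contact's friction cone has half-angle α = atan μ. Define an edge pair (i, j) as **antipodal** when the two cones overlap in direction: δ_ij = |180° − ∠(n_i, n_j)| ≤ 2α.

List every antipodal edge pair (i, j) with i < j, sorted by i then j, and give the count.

α = atan 0.35 = 19.29°;  2α = 38.58°
n_0 = (+0.9946, +0.1037)
n_1 = (+0.4325, +0.9016)
n_2 = (-0.5784, +0.8158)
n_3 = (-0.9970, +0.0778)
n_4 = (-0.5644, -0.8255)
n_5 = (+0.6025, -0.7981)
  (0,1): δ = 121.58°  ·
  (0,2): δ = 60.62°  ·
  (0,3): δ = 10.41°  ✓
  (0,4): δ = 49.69°  ·
  (0,5): δ = 121.10°  ·
  (1,2): δ = 119.04°  ·
  (1,3): δ = 68.84°  ·
  (1,4): δ = 8.73°  ✓
  (1,5): δ = 62.68°  ·
  (2,3): δ = 129.80°  ·
  (2,4): δ = 69.69°  ·
  (2,5): δ = 1.72°  ✓
  (3,4): δ = 119.90°  ·
  (3,5): δ = 48.49°  ·
  (4,5): δ = 108.59°  ·
antipodal pairs: 3

count = 3; pairs: (0,3), (1,4), (2,5)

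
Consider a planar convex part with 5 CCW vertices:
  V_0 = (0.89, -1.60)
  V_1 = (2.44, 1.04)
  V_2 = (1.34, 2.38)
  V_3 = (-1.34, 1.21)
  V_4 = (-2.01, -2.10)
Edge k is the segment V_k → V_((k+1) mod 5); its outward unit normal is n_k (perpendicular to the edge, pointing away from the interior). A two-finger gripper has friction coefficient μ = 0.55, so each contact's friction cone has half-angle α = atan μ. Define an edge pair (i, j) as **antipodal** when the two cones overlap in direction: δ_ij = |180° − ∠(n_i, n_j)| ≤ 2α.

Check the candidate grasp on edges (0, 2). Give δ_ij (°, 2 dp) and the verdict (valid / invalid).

α = atan 0.55 = 28.81°;  2α = 57.62°
edge 0: e_0 = (+1.55, +2.64);  n_0 = (+0.8624, -0.5063)
edge 2: e_2 = (-2.68, -1.17);  n_2 = (-0.4001, +0.9165)
∠(n_0, n_2) = 144.00°
δ = |180° − 144.00°| = 36.00°
36.00° ≤ 2α = 57.62°  →  valid

δ = 36.00°, valid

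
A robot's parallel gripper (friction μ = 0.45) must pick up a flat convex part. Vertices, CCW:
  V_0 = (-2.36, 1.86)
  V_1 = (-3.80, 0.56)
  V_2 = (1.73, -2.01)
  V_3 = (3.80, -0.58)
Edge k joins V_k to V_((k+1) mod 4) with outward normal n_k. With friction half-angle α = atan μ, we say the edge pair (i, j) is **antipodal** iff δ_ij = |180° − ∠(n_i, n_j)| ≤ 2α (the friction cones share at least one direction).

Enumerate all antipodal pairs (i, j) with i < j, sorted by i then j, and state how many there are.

count = 2; pairs: (0,2), (1,3)

α = atan 0.45 = 24.23°;  2α = 48.46°
n_0 = (-0.6701, +0.7423)
n_1 = (-0.4214, -0.9069)
n_2 = (+0.5684, -0.8228)
n_3 = (+0.3683, +0.9297)
  (0,1): δ = 67.00°  ·
  (0,2): δ = 7.44°  ✓
  (0,3): δ = 116.32°  ·
  (1,2): δ = 120.44°  ·
  (1,3): δ = 3.32°  ✓
  (2,3): δ = 56.25°  ·
antipodal pairs: 2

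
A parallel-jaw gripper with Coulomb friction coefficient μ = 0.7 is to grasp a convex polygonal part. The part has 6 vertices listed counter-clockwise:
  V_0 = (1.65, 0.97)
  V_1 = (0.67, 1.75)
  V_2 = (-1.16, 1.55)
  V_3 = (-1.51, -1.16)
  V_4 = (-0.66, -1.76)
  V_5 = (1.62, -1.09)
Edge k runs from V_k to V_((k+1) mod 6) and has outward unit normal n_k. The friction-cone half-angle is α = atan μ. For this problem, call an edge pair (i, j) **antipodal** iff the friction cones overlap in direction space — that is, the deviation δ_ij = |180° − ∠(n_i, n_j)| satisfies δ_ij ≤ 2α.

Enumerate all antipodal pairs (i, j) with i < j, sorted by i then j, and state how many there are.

α = atan 0.7 = 34.99°;  2α = 69.98°
n_0 = (+0.6227, +0.7824)
n_1 = (-0.1086, +0.9941)
n_2 = (-0.9918, +0.1281)
n_3 = (-0.5767, -0.8170)
n_4 = (+0.2819, -0.9594)
n_5 = (+0.9999, -0.0146)
  (0,1): δ = 135.25°  ·
  (0,2): δ = 58.84°  ✓
  (0,3): δ = 3.30°  ✓
  (0,4): δ = 54.89°  ✓
  (0,5): δ = 127.68°  ·
  (1,2): δ = 103.60°  ·
  (1,3): δ = 41.45°  ✓
  (1,4): δ = 10.14°  ✓
  (1,5): δ = 82.93°  ·
  (2,3): δ = 117.86°  ·
  (2,4): δ = 66.26°  ✓
  (2,5): δ = 6.52°  ✓
  (3,4): δ = 128.41°  ·
  (3,5): δ = 55.62°  ✓
  (4,5): δ = 107.21°  ·
antipodal pairs: 8

count = 8; pairs: (0,2), (0,3), (0,4), (1,3), (1,4), (2,4), (2,5), (3,5)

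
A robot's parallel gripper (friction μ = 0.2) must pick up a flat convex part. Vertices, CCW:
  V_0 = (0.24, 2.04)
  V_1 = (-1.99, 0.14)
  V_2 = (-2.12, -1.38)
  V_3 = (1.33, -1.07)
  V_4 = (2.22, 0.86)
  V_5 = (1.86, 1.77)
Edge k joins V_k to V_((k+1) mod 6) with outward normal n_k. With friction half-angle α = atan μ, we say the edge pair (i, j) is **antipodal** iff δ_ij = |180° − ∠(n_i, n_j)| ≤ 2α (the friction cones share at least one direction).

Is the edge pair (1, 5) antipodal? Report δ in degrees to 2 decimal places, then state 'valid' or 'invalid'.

δ = 85.43°, invalid

α = atan 0.2 = 11.31°;  2α = 22.62°
edge 1: e_1 = (-0.13, -1.52);  n_1 = (-0.9964, +0.0852)
edge 5: e_5 = (-1.62, +0.27);  n_5 = (+0.1644, +0.9864)
∠(n_1, n_5) = 94.57°
δ = |180° − 94.57°| = 85.43°
85.43° > 2α = 22.62°  →  invalid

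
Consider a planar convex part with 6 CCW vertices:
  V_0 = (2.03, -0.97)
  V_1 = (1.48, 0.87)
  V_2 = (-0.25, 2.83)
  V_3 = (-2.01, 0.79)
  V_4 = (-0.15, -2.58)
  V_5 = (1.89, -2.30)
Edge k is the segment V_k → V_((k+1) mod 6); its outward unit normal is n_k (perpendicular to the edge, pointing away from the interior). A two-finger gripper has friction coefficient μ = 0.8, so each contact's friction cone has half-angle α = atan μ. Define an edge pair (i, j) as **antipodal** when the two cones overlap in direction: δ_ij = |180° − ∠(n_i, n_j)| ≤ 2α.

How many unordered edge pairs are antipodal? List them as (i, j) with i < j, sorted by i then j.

count = 7; pairs: (0,2), (0,3), (1,3), (1,4), (2,4), (2,5), (3,5)

α = atan 0.8 = 38.66°;  2α = 77.32°
n_0 = (+0.9581, +0.2864)
n_1 = (+0.7497, +0.6617)
n_2 = (-0.7572, +0.6532)
n_3 = (-0.8755, -0.4832)
n_4 = (+0.1360, -0.9907)
n_5 = (+0.9945, -0.1047)
  (0,1): δ = 155.21°  ·
  (0,2): δ = 57.43°  ✓
  (0,3): δ = 12.25°  ✓
  (0,4): δ = 81.17°  ·
  (0,5): δ = 157.35°  ·
  (1,2): δ = 82.22°  ·
  (1,3): δ = 12.54°  ✓
  (1,4): δ = 56.38°  ✓
  (1,5): δ = 132.56°  ·
  (2,3): δ = 110.32°  ·
  (2,4): δ = 41.40°  ✓
  (2,5): δ = 34.78°  ✓
  (3,4): δ = 111.08°  ·
  (3,5): δ = 34.90°  ✓
  (4,5): δ = 103.82°  ·
antipodal pairs: 7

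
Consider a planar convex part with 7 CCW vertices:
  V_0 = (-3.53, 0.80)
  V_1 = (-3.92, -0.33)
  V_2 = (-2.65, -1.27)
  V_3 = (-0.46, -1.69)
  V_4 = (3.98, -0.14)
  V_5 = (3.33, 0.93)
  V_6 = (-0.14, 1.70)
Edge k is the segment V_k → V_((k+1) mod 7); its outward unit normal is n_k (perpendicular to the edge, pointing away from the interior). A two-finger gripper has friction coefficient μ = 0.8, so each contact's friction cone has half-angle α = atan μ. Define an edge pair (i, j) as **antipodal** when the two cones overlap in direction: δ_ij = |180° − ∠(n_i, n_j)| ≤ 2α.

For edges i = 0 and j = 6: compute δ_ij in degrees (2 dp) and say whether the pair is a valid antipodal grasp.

α = atan 0.8 = 38.66°;  2α = 77.32°
edge 0: e_0 = (-0.39, -1.13);  n_0 = (-0.9453, +0.3262)
edge 6: e_6 = (-3.39, -0.90);  n_6 = (-0.2566, +0.9665)
∠(n_0, n_6) = 56.09°
δ = |180° − 56.09°| = 123.91°
123.91° > 2α = 77.32°  →  invalid

δ = 123.91°, invalid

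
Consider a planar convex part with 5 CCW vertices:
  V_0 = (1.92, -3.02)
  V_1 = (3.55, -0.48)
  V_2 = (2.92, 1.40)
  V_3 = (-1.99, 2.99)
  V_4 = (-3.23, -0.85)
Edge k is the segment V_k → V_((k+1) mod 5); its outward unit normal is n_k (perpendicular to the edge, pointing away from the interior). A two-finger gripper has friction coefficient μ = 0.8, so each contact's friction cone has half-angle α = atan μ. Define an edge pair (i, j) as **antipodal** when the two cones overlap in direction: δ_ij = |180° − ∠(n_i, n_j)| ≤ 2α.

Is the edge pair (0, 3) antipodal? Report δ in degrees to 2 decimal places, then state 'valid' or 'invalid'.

α = atan 0.8 = 38.66°;  2α = 77.32°
edge 0: e_0 = (+1.63, +2.54);  n_0 = (+0.8416, -0.5401)
edge 3: e_3 = (-1.24, -3.84);  n_3 = (-0.9516, +0.3073)
∠(n_0, n_3) = 165.21°
δ = |180° − 165.21°| = 14.79°
14.79° ≤ 2α = 77.32°  →  valid

δ = 14.79°, valid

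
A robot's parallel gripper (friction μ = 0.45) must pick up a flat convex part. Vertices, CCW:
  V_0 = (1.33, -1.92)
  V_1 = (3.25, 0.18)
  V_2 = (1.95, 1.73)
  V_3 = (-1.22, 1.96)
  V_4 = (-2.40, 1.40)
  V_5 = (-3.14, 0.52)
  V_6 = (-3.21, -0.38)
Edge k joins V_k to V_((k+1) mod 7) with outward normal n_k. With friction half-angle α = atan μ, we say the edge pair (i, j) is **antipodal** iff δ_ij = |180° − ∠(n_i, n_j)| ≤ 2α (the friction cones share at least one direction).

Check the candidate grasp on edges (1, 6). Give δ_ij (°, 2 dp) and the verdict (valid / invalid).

α = atan 0.45 = 24.23°;  2α = 48.46°
edge 1: e_1 = (-1.30, +1.55);  n_1 = (+0.7662, +0.6426)
edge 6: e_6 = (+4.54, -1.54);  n_6 = (-0.3212, -0.9470)
∠(n_1, n_6) = 148.72°
δ = |180° − 148.72°| = 31.28°
31.28° ≤ 2α = 48.46°  →  valid

δ = 31.28°, valid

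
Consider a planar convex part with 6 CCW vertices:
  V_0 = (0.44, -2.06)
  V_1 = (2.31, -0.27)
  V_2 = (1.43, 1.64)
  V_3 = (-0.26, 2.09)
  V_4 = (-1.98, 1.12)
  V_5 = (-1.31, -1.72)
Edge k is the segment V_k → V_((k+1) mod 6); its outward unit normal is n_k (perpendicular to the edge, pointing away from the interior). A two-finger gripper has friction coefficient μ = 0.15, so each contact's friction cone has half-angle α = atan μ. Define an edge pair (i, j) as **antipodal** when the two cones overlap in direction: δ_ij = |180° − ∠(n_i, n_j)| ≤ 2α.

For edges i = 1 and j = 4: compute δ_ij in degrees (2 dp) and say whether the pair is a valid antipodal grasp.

α = atan 0.15 = 8.53°;  2α = 17.06°
edge 1: e_1 = (-0.88, +1.91);  n_1 = (+0.9082, +0.4185)
edge 4: e_4 = (+0.67, -2.84);  n_4 = (-0.9733, -0.2296)
∠(n_1, n_4) = 168.54°
δ = |180° − 168.54°| = 11.46°
11.46° ≤ 2α = 17.06°  →  valid

δ = 11.46°, valid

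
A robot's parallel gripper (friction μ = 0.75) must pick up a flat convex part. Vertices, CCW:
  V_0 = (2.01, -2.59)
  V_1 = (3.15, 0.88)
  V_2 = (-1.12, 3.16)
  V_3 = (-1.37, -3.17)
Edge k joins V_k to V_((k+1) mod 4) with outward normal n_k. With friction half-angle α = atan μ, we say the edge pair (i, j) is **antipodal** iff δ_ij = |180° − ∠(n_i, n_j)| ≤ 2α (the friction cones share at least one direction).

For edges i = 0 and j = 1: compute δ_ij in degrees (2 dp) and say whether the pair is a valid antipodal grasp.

α = atan 0.75 = 36.87°;  2α = 73.74°
edge 0: e_0 = (+1.14, +3.47);  n_0 = (+0.9500, -0.3121)
edge 1: e_1 = (-4.27, +2.28);  n_1 = (+0.4710, +0.8821)
∠(n_0, n_1) = 80.09°
δ = |180° − 80.09°| = 99.91°
99.91° > 2α = 73.74°  →  invalid

δ = 99.91°, invalid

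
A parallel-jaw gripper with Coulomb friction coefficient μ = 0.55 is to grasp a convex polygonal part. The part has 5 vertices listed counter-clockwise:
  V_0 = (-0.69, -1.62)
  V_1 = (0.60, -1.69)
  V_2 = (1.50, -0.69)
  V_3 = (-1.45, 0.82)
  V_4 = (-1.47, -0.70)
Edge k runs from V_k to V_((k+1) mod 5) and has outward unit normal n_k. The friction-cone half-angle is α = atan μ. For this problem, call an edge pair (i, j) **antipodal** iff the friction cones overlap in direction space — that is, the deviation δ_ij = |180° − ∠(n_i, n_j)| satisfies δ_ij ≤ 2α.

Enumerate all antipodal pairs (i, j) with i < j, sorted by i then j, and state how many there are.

α = atan 0.55 = 28.81°;  2α = 57.62°
n_0 = (-0.0542, -0.9985)
n_1 = (+0.7433, -0.6690)
n_2 = (+0.4556, +0.8902)
n_3 = (-0.9999, +0.0132)
n_4 = (-0.7628, -0.6467)
  (0,1): δ = 128.88°  ·
  (0,2): δ = 24.00°  ✓
  (0,3): δ = 92.35°  ·
  (0,4): δ = 133.40°  ·
  (1,2): δ = 75.12°  ·
  (1,3): δ = 41.23°  ✓
  (1,4): δ = 82.28°  ·
  (2,3): δ = 63.65°  ·
  (2,4): δ = 22.60°  ✓
  (3,4): δ = 138.95°  ·
antipodal pairs: 3

count = 3; pairs: (0,2), (1,3), (2,4)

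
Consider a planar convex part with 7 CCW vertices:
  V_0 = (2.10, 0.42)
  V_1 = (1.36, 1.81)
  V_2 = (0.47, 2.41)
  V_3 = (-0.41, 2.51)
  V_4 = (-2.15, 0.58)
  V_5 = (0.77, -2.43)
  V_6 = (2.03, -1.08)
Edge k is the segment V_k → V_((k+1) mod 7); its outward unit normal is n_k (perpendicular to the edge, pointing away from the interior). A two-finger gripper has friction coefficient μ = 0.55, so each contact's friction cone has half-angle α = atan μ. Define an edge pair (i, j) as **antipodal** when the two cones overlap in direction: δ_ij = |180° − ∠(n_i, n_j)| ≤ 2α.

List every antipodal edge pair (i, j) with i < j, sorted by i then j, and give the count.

α = atan 0.55 = 28.81°;  2α = 57.62°
n_0 = (+0.8827, +0.4699)
n_1 = (+0.5590, +0.8292)
n_2 = (+0.1129, +0.9936)
n_3 = (-0.7427, +0.6696)
n_4 = (-0.7178, -0.6963)
n_5 = (+0.7311, -0.6823)
n_6 = (+0.9989, -0.0466)
  (0,1): δ = 152.02°  ·
  (0,2): δ = 124.51°  ·
  (0,3): δ = 70.07°  ·
  (0,4): δ = 16.10°  ✓
  (0,5): δ = 108.95°  ·
  (0,6): δ = 149.30°  ·
  (1,2): δ = 152.50°  ·
  (1,3): δ = 98.05°  ·
  (1,4): δ = 11.88°  ✓
  (1,5): δ = 80.96°  ·
  (1,6): δ = 121.31°  ·
  (2,3): δ = 125.55°  ·
  (2,4): δ = 39.39°  ✓
  (2,5): δ = 53.46°  ✓
  (2,6): δ = 93.81°  ·
  (3,4): δ = 93.83°  ·
  (3,5): δ = 0.99°  ✓
  (3,6): δ = 39.36°  ✓
  (4,5): δ = 87.16°  ·
  (4,6): δ = 46.80°  ✓
  (5,6): δ = 139.65°  ·
antipodal pairs: 7

count = 7; pairs: (0,4), (1,4), (2,4), (2,5), (3,5), (3,6), (4,6)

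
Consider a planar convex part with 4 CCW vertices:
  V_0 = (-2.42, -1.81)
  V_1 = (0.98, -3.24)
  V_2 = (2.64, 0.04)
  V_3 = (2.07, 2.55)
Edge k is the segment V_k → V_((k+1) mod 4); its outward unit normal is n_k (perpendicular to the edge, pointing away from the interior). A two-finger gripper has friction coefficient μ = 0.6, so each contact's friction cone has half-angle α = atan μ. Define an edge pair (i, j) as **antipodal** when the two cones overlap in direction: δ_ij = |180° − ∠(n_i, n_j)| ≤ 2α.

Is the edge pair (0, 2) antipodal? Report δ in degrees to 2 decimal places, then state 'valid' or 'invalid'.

α = atan 0.6 = 30.96°;  2α = 61.93°
edge 0: e_0 = (+3.40, -1.43);  n_0 = (-0.3877, -0.9218)
edge 2: e_2 = (-0.57, +2.51);  n_2 = (+0.9752, +0.2215)
∠(n_0, n_2) = 125.61°
δ = |180° − 125.61°| = 54.39°
54.39° ≤ 2α = 61.93°  →  valid

δ = 54.39°, valid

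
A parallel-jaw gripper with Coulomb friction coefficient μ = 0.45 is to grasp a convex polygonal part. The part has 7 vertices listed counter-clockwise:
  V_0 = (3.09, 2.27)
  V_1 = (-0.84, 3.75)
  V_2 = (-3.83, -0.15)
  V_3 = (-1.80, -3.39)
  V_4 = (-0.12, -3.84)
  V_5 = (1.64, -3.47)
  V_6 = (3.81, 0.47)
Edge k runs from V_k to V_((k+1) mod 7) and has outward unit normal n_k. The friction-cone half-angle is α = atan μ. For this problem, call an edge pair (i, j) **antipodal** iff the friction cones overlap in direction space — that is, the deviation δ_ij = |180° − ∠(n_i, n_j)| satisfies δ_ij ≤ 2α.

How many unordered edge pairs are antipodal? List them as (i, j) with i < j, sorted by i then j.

α = atan 0.45 = 24.23°;  2α = 48.46°
n_0 = (+0.3524, +0.9358)
n_1 = (-0.7936, +0.6084)
n_2 = (-0.8474, -0.5309)
n_3 = (-0.2587, -0.9659)
n_4 = (+0.2057, -0.9786)
n_5 = (+0.8759, -0.4824)
n_6 = (+0.9285, +0.3714)
  (0,1): δ = 106.84°  ·
  (0,2): δ = 37.30°  ✓
  (0,3): δ = 5.64°  ✓
  (0,4): δ = 32.51°  ✓
  (0,5): δ = 81.79°  ·
  (0,6): δ = 132.44°  ·
  (1,2): δ = 110.45°  ·
  (1,3): δ = 67.52°  ·
  (1,4): δ = 40.65°  ✓
  (1,5): δ = 8.63°  ✓
  (1,6): δ = 59.28°  ·
  (2,3): δ = 137.06°  ·
  (2,4): δ = 110.20°  ·
  (2,5): δ = 60.91°  ·
  (2,6): δ = 10.27°  ✓
  (3,4): δ = 153.13°  ·
  (3,5): δ = 103.85°  ·
  (3,6): δ = 53.20°  ·
  (4,5): δ = 130.72°  ·
  (4,6): δ = 80.07°  ·
  (5,6): δ = 129.35°  ·
antipodal pairs: 6

count = 6; pairs: (0,2), (0,3), (0,4), (1,4), (1,5), (2,6)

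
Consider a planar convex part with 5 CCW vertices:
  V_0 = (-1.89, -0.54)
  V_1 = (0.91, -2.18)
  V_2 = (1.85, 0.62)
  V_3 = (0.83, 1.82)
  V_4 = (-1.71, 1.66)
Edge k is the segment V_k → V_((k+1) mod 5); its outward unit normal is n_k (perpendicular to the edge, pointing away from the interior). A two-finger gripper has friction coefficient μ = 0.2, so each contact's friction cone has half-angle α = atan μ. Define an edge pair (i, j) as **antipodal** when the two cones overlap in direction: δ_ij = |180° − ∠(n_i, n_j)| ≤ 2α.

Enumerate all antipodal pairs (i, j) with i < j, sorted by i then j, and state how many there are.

count = 2; pairs: (0,2), (1,4)

α = atan 0.2 = 11.31°;  2α = 22.62°
n_0 = (-0.5054, -0.8629)
n_1 = (+0.9480, -0.3183)
n_2 = (+0.7619, +0.6476)
n_3 = (-0.0629, +0.9980)
n_4 = (-0.9967, +0.0815)
  (0,1): δ = 78.20°  ·
  (0,2): δ = 19.28°  ✓
  (0,3): δ = 33.96°  ·
  (0,4): δ = 115.68°  ·
  (1,2): δ = 121.08°  ·
  (1,3): δ = 67.84°  ·
  (1,4): δ = 13.88°  ✓
  (2,3): δ = 126.76°  ·
  (2,4): δ = 45.04°  ·
  (3,4): δ = 98.28°  ·
antipodal pairs: 2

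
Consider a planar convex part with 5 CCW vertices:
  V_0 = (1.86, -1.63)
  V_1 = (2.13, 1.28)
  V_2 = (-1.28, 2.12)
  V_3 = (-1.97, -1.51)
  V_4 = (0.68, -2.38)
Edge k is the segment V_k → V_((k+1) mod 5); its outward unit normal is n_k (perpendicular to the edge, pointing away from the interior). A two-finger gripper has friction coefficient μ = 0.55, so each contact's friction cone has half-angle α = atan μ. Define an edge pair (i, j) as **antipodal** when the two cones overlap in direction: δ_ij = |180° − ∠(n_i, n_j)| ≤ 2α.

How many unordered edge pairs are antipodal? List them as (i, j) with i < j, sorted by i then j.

α = atan 0.55 = 28.81°;  2α = 57.62°
n_0 = (+0.9957, -0.0924)
n_1 = (+0.2392, +0.9710)
n_2 = (-0.9824, +0.1867)
n_3 = (-0.3119, -0.9501)
n_4 = (+0.5364, -0.8440)
  (0,1): δ = 98.54°  ·
  (0,2): δ = 5.46°  ✓
  (0,3): δ = 77.13°  ·
  (0,4): δ = 127.74°  ·
  (1,2): δ = 86.92°  ·
  (1,3): δ = 4.34°  ✓
  (1,4): δ = 46.28°  ✓
  (2,3): δ = 97.41°  ·
  (2,4): δ = 46.80°  ✓
  (3,4): δ = 129.39°  ·
antipodal pairs: 4

count = 4; pairs: (0,2), (1,3), (1,4), (2,4)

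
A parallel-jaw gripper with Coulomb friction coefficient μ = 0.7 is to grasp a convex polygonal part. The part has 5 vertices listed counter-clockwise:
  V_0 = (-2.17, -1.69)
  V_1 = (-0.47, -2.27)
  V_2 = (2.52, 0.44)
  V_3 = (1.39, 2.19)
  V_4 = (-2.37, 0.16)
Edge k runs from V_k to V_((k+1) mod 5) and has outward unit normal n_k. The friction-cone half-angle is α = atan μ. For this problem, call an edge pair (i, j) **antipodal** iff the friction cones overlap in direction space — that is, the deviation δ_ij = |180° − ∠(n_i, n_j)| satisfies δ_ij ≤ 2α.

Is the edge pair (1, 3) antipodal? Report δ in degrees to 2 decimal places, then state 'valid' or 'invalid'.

δ = 13.82°, valid

α = atan 0.7 = 34.99°;  2α = 69.98°
edge 1: e_1 = (+2.99, +2.71);  n_1 = (+0.6716, -0.7409)
edge 3: e_3 = (-3.76, -2.03);  n_3 = (-0.4751, +0.8799)
∠(n_1, n_3) = 166.18°
δ = |180° − 166.18°| = 13.82°
13.82° ≤ 2α = 69.98°  →  valid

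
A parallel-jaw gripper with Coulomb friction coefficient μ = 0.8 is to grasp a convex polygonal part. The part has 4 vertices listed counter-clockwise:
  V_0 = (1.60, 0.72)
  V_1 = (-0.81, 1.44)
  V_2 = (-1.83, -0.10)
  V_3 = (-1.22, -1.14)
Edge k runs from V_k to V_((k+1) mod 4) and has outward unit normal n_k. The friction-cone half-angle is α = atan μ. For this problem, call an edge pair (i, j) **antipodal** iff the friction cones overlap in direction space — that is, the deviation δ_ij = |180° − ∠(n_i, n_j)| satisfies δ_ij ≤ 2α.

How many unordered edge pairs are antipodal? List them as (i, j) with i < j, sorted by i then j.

α = atan 0.8 = 38.66°;  2α = 77.32°
n_0 = (+0.2863, +0.9582)
n_1 = (-0.8337, +0.5522)
n_2 = (-0.8626, -0.5059)
n_3 = (+0.5506, -0.8348)
  (0,1): δ = 106.88°  ·
  (0,2): δ = 42.97°  ✓
  (0,3): δ = 50.04°  ✓
  (1,2): δ = 116.09°  ·
  (1,3): δ = 23.07°  ✓
  (2,3): δ = 86.99°  ·
antipodal pairs: 3

count = 3; pairs: (0,2), (0,3), (1,3)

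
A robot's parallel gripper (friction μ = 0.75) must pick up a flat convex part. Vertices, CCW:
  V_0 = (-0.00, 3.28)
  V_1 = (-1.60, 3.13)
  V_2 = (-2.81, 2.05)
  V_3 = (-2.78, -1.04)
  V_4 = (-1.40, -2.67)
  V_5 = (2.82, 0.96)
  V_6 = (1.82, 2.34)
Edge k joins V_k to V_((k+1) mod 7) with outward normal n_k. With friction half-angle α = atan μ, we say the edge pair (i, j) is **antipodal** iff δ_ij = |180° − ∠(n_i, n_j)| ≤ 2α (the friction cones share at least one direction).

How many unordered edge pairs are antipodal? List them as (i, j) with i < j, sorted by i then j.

α = atan 0.75 = 36.87°;  2α = 73.74°
n_0 = (-0.0933, +0.9956)
n_1 = (-0.6659, +0.7460)
n_2 = (-1.0000, -0.0097)
n_3 = (-0.7632, -0.6462)
n_4 = (+0.6521, -0.7581)
n_5 = (+0.8097, +0.5868)
n_6 = (+0.4589, +0.8885)
  (0,1): δ = 143.60°  ·
  (0,2): δ = 94.80°  ·
  (0,3): δ = 55.10°  ✓
  (0,4): δ = 35.35°  ✓
  (0,5): δ = 120.57°  ·
  (0,6): δ = 147.33°  ·
  (1,2): δ = 131.19°  ·
  (1,3): δ = 91.50°  ·
  (1,4): δ = 1.05°  ✓
  (1,5): δ = 84.18°  ·
  (1,6): δ = 110.93°  ·
  (2,3): δ = 140.30°  ·
  (2,4): δ = 49.85°  ✓
  (2,5): δ = 35.37°  ✓
  (2,6): δ = 62.13°  ✓
  (3,4): δ = 89.55°  ·
  (3,5): δ = 4.32°  ✓
  (3,6): δ = 22.43°  ✓
  (4,5): δ = 94.77°  ·
  (4,6): δ = 68.02°  ✓
  (5,6): δ = 153.24°  ·
antipodal pairs: 9

count = 9; pairs: (0,3), (0,4), (1,4), (2,4), (2,5), (2,6), (3,5), (3,6), (4,6)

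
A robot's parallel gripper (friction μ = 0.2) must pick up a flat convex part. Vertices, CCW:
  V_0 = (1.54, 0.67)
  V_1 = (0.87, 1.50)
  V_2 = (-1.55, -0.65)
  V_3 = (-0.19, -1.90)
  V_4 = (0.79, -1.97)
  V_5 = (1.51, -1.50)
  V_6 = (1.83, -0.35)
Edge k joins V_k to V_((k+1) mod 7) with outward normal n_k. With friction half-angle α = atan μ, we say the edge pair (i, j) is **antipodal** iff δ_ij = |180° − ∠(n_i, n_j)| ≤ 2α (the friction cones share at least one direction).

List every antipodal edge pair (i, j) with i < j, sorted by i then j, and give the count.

α = atan 0.2 = 11.31°;  2α = 22.62°
n_0 = (+0.7781, +0.6281)
n_1 = (-0.6642, +0.7476)
n_2 = (-0.6767, -0.7363)
n_3 = (-0.0712, -0.9975)
n_4 = (+0.5466, -0.8374)
n_5 = (+0.9634, -0.2681)
n_6 = (+0.9619, +0.2735)
  (0,1): δ = 87.29°  ·
  (0,2): δ = 8.50°  ✓
  (0,3): δ = 47.00°  ·
  (0,4): δ = 84.22°  ·
  (0,5): δ = 125.54°  ·
  (0,6): δ = 156.96°  ·
  (1,2): δ = 84.21°  ·
  (1,3): δ = 45.70°  ·
  (1,4): δ = 8.48°  ✓
  (1,5): δ = 32.83°  ·
  (1,6): δ = 64.25°  ·
  (2,3): δ = 141.50°  ·
  (2,4): δ = 104.28°  ·
  (2,5): δ = 62.96°  ·
  (2,6): δ = 31.54°  ·
  (3,4): δ = 142.78°  ·
  (3,5): δ = 101.46°  ·
  (3,6): δ = 70.04°  ·
  (4,5): δ = 138.69°  ·
  (4,6): δ = 107.26°  ·
  (5,6): δ = 148.58°  ·
antipodal pairs: 2

count = 2; pairs: (0,2), (1,4)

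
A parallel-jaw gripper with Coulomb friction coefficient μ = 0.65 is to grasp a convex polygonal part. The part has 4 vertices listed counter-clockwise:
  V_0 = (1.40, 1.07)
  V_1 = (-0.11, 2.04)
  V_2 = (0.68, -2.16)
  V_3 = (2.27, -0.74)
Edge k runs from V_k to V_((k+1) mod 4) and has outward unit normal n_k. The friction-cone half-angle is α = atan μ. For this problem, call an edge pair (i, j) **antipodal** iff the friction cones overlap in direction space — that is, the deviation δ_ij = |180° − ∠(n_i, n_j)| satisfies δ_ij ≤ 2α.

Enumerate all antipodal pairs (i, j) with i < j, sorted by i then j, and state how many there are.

count = 3; pairs: (0,1), (1,2), (1,3)

α = atan 0.65 = 33.02°;  2α = 66.05°
n_0 = (+0.5405, +0.8414)
n_1 = (-0.9828, -0.1849)
n_2 = (+0.6661, -0.7459)
n_3 = (+0.9013, +0.4332)
  (0,1): δ = 46.63°  ✓
  (0,2): δ = 74.48°  ·
  (0,3): δ = 148.39°  ·
  (1,2): δ = 58.89°  ✓
  (1,3): δ = 15.02°  ✓
  (2,3): δ = 106.10°  ·
antipodal pairs: 3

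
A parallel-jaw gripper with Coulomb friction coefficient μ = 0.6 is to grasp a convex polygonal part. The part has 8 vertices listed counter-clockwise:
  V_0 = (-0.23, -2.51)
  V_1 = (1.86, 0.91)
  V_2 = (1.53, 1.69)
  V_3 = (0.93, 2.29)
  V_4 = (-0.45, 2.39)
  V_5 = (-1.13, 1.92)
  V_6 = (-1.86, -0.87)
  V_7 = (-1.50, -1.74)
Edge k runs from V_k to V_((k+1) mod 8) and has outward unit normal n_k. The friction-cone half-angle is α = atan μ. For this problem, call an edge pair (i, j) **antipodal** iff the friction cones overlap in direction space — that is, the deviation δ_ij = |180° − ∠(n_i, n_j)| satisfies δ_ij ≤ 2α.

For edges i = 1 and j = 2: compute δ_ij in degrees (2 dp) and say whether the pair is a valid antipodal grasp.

δ = 157.93°, invalid

α = atan 0.6 = 30.96°;  2α = 61.93°
edge 1: e_1 = (-0.33, +0.78);  n_1 = (+0.9210, +0.3896)
edge 2: e_2 = (-0.60, +0.60);  n_2 = (+0.7071, +0.7071)
∠(n_1, n_2) = 22.07°
δ = |180° − 22.07°| = 157.93°
157.93° > 2α = 61.93°  →  invalid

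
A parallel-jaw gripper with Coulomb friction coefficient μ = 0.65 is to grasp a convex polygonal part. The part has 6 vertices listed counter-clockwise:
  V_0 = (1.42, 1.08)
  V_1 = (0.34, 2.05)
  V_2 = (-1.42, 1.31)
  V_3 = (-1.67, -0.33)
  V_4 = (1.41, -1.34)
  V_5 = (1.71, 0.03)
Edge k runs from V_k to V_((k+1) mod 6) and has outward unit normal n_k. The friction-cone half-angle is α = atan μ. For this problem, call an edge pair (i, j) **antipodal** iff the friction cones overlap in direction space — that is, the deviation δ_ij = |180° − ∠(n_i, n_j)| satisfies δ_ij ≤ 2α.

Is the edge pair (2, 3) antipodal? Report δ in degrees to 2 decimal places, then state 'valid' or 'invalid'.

α = atan 0.65 = 33.02°;  2α = 66.05°
edge 2: e_2 = (-0.25, -1.64);  n_2 = (-0.9886, +0.1507)
edge 3: e_3 = (+3.08, -1.01);  n_3 = (-0.3116, -0.9502)
∠(n_2, n_3) = 80.51°
δ = |180° − 80.51°| = 99.49°
99.49° > 2α = 66.05°  →  invalid

δ = 99.49°, invalid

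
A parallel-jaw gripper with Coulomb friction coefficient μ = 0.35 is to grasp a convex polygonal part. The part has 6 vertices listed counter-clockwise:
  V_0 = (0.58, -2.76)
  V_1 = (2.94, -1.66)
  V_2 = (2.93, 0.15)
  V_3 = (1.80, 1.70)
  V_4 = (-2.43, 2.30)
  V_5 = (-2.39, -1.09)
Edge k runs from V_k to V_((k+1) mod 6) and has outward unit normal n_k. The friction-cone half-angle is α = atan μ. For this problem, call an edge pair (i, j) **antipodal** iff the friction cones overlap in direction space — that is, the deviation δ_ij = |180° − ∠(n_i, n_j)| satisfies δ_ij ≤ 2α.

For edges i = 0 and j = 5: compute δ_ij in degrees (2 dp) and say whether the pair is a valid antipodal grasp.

α = atan 0.35 = 19.29°;  2α = 38.58°
edge 0: e_0 = (+2.36, +1.10);  n_0 = (+0.4225, -0.9064)
edge 5: e_5 = (+2.97, -1.67);  n_5 = (-0.4901, -0.8717)
∠(n_0, n_5) = 54.34°
δ = |180° − 54.34°| = 125.66°
125.66° > 2α = 38.58°  →  invalid

δ = 125.66°, invalid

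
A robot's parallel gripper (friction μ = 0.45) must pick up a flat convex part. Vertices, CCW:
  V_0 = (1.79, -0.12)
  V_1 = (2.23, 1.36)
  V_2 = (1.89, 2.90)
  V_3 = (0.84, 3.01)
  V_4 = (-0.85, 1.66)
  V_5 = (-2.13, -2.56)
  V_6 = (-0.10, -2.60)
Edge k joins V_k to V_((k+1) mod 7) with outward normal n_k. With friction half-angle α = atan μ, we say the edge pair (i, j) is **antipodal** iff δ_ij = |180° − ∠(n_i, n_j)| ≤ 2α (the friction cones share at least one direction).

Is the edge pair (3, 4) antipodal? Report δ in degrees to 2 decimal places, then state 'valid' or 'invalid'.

α = atan 0.45 = 24.23°;  2α = 48.46°
edge 3: e_3 = (-1.69, -1.35);  n_3 = (-0.6241, +0.7813)
edge 4: e_4 = (-1.28, -4.22);  n_4 = (-0.9569, +0.2903)
∠(n_3, n_4) = 34.51°
δ = |180° − 34.51°| = 145.49°
145.49° > 2α = 48.46°  →  invalid

δ = 145.49°, invalid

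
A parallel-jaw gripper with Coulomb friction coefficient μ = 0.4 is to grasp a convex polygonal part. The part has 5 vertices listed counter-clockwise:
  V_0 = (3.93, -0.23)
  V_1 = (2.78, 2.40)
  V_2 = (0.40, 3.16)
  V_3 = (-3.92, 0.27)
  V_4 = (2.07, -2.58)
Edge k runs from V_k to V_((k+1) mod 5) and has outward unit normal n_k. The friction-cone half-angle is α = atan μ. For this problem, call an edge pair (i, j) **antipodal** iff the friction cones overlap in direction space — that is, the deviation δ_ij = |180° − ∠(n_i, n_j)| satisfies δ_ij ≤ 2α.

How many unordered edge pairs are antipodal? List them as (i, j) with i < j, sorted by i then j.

α = atan 0.4 = 21.80°;  2α = 43.60°
n_0 = (+0.9162, +0.4006)
n_1 = (+0.3042, +0.9526)
n_2 = (-0.5560, +0.8312)
n_3 = (-0.4296, -0.9030)
n_4 = (+0.7841, -0.6206)
  (0,1): δ = 131.33°  ·
  (0,2): δ = 79.84°  ·
  (0,3): δ = 40.94°  ✓
  (0,4): δ = 118.02°  ·
  (1,2): δ = 128.51°  ·
  (1,3): δ = 7.74°  ✓
  (1,4): δ = 69.35°  ·
  (2,3): δ = 59.23°  ·
  (2,4): δ = 17.86°  ✓
  (3,4): δ = 102.92°  ·
antipodal pairs: 3

count = 3; pairs: (0,3), (1,3), (2,4)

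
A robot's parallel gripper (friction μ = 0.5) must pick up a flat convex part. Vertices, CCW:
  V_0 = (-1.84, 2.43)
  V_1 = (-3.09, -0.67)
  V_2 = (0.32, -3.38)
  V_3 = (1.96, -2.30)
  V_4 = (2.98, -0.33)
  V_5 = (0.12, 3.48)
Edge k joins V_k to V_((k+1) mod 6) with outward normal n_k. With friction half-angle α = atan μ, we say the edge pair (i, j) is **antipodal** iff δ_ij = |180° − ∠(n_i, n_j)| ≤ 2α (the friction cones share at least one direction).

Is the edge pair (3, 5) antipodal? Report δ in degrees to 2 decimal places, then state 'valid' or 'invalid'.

α = atan 0.5 = 26.57°;  2α = 53.13°
edge 3: e_3 = (+1.02, +1.97);  n_3 = (+0.8880, -0.4598)
edge 5: e_5 = (-1.96, -1.05);  n_5 = (-0.4722, +0.8815)
∠(n_3, n_5) = 145.55°
δ = |180° − 145.55°| = 34.45°
34.45° ≤ 2α = 53.13°  →  valid

δ = 34.45°, valid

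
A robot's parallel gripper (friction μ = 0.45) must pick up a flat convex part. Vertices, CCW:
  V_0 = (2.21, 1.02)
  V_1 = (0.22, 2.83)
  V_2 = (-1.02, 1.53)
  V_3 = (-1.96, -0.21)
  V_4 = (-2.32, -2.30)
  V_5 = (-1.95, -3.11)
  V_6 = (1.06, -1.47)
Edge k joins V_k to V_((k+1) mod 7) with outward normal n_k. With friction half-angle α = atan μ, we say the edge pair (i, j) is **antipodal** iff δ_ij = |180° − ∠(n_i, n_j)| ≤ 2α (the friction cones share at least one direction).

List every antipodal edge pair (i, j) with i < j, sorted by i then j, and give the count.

count = 6; pairs: (0,4), (1,5), (1,6), (2,5), (2,6), (3,6)

α = atan 0.45 = 24.23°;  2α = 48.46°
n_0 = (+0.6729, +0.7398)
n_1 = (-0.7236, +0.6902)
n_2 = (-0.8798, +0.4753)
n_3 = (-0.9855, +0.1697)
n_4 = (-0.9096, -0.4155)
n_5 = (+0.4784, -0.8781)
n_6 = (+0.9079, -0.4193)
  (0,1): δ = 91.36°  ·
  (0,2): δ = 76.09°  ·
  (0,3): δ = 57.49°  ·
  (0,4): δ = 23.16°  ✓
  (0,5): δ = 70.87°  ·
  (0,6): δ = 107.50°  ·
  (1,2): δ = 164.73°  ·
  (1,3): δ = 146.13°  ·
  (1,4): δ = 111.80°  ·
  (1,5): δ = 17.77°  ✓
  (1,6): δ = 18.86°  ✓
  (2,3): δ = 161.39°  ·
  (2,4): δ = 127.07°  ·
  (2,5): δ = 33.04°  ✓
  (2,6): δ = 3.59°  ✓
  (3,4): δ = 145.68°  ·
  (3,5): δ = 51.64°  ·
  (3,6): δ = 15.02°  ✓
  (4,5): δ = 85.97°  ·
  (4,6): δ = 49.34°  ·
  (5,6): δ = 143.37°  ·
antipodal pairs: 6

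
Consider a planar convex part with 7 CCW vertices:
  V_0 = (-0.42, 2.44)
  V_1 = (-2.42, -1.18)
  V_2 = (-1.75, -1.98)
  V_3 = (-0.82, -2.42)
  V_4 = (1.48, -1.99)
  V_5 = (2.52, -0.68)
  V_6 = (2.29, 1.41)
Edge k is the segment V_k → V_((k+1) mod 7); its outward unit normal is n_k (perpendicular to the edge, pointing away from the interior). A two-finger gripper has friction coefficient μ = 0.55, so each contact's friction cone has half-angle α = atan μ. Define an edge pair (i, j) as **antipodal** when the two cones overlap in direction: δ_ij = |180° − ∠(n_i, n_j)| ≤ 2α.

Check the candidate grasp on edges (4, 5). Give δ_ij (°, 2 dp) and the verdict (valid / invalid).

δ = 135.27°, invalid

α = atan 0.55 = 28.81°;  2α = 57.62°
edge 4: e_4 = (+1.04, +1.31);  n_4 = (+0.7832, -0.6218)
edge 5: e_5 = (-0.23, +2.09);  n_5 = (+0.9940, +0.1094)
∠(n_4, n_5) = 44.73°
δ = |180° − 44.73°| = 135.27°
135.27° > 2α = 57.62°  →  invalid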